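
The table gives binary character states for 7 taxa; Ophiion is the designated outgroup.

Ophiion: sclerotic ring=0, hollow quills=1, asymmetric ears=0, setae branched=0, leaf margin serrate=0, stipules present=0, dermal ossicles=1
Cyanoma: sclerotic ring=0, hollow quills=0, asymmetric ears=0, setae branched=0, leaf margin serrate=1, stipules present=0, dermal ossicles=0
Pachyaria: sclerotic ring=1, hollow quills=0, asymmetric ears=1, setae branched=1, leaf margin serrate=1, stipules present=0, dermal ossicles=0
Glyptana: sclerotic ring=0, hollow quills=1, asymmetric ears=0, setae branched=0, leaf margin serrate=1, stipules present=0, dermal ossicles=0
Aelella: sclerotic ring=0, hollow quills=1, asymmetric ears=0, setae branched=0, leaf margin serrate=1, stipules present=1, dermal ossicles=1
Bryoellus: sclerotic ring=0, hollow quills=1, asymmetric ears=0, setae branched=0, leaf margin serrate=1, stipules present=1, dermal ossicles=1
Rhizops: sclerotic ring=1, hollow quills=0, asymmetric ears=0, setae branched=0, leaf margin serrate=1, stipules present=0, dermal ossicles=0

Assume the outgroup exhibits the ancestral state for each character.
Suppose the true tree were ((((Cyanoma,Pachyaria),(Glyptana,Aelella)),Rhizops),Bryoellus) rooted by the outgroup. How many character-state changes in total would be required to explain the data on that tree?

11

Map each character onto ((((Cyanoma,Pachyaria),(Glyptana,Aelella)),Rhizops),Bryoellus) (rooted by Ophiion) and count the minimum state changes it requires (Fitch parsimony):
sclerotic ring: 2; hollow quills: 2; asymmetric ears: 1; setae branched: 1; leaf margin serrate: 1; stipules present: 2; dermal ossicles: 2.
Total tree length = 11.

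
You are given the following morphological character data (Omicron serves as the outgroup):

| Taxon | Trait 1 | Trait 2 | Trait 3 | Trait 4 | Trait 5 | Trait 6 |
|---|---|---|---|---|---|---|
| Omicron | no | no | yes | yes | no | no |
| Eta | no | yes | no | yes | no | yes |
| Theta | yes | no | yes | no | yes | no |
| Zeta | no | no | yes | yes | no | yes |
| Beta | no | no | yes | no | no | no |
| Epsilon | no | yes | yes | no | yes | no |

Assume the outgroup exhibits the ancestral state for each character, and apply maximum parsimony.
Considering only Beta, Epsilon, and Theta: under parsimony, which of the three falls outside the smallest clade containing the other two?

Beta

Character polarity is set by the outgroup: the derived state is whichever differs from the outgroup's state, so for Trait 3, Trait 4 the derived state is 'no', and for the remaining characters it is 'yes'.
Trait 1: derived state 'yes' in Theta only — an autapomorphy, so it tells us nothing about relationships among taxa.
Trait 2 (state 'yes') occurs in Epsilon and Eta but conflicts with the nesting implied by the other characters — most parsimoniously interpreted as homoplasy.
Trait 3 (derived state 'no') is unique to Eta (autapomorphy; uninformative for grouping).
Trait 4: derived state 'no' in Beta, Epsilon, and Theta only — synapomorphy for {Beta, Epsilon, Theta}.
Trait 5: derived state 'yes' in Epsilon and Theta only — synapomorphy for {Epsilon, Theta}.
Only Eta and Zeta show the derived state 'yes' for Trait 6, supporting them as a clade.
Most parsimonious ingroup topology: ((Eta,Zeta),((Theta,Epsilon),Beta)).
Epsilon and Theta share a more recent common ancestor with each other than either does with Beta, so Beta is the least closely related of the three.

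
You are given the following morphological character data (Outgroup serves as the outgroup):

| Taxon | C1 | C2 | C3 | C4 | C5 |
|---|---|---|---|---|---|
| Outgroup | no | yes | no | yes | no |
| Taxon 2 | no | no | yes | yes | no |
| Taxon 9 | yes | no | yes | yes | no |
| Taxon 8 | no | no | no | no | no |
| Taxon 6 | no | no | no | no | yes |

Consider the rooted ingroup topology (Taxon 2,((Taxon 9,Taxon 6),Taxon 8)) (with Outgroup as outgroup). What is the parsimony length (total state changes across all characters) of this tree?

Map each character onto (Taxon 2,((Taxon 9,Taxon 6),Taxon 8)) (rooted by Outgroup) and count the minimum state changes it requires (Fitch parsimony):
C1: 1; C2: 1; C3: 2; C4: 2; C5: 1.
Total tree length = 7.

7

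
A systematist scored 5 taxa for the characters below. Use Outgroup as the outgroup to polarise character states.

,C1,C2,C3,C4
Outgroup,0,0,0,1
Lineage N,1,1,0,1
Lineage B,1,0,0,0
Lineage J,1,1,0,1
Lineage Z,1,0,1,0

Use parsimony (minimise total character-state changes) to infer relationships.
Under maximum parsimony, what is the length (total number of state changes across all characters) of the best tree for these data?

4

Character polarity is set by the outgroup: the derived state is whichever differs from the outgroup's state, so for C4 the derived state is '0', and for the remaining characters it is '1'.
All ingroup taxa share the derived state '1' for C1; it defines the ingroup but does not resolve relationships within it.
C2: derived state '1' in Lineage J and Lineage N only — synapomorphy for {Lineage J, Lineage N}.
C3 (derived state '1') is unique to Lineage Z (autapomorphy; uninformative for grouping).
C4 (derived state '0') is shared by Lineage B and Lineage Z — a synapomorphy uniting that clade.
Most parsimonious ingroup topology: ((Lineage N,Lineage J),(Lineage B,Lineage Z)).
Changes per character on this tree: C1: 1; C2: 1; C3: 1; C4: 1.
Total = 4.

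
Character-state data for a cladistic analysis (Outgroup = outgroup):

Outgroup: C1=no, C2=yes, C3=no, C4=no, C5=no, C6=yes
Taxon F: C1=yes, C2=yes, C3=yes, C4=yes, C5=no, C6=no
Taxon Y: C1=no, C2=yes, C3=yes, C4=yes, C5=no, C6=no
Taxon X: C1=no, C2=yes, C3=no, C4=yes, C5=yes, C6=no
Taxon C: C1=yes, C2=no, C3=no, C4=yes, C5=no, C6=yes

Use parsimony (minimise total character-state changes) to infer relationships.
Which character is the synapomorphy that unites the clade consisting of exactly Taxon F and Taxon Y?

C3

Character polarity is set by the outgroup: the derived state is whichever differs from the outgroup's state, so for C2, C6 the derived state is 'no', and for the remaining characters it is 'yes'.
C1 groups Taxon C and Taxon F, which is incompatible with the clades supported by the remaining characters; treating it as convergent (homoplasy) costs fewer steps than any alternative tree.
C2 (derived state 'no') is unique to Taxon C (autapomorphy; uninformative for grouping).
Only Taxon F and Taxon Y show the derived state 'yes' for C3, supporting them as a clade.
C4 (derived state 'yes') is shared by all ingroup taxa — unites the whole ingroup.
C5 (derived state 'yes') is unique to Taxon X (autapomorphy; uninformative for grouping).
C6 (derived state 'no') is shared by Taxon F, Taxon X, and Taxon Y — a synapomorphy uniting that clade.
Most parsimonious ingroup topology: (((Taxon F,Taxon Y),Taxon X),Taxon C).
The clade {Taxon F, Taxon Y} is supported by C3: its derived state 'yes' occurs in exactly those taxa and in no other taxon (including the outgroup).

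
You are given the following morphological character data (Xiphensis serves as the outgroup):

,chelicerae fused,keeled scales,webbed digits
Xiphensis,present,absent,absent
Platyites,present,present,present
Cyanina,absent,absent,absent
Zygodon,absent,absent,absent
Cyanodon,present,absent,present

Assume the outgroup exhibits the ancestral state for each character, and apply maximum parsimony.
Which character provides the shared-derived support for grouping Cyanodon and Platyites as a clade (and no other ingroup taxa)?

Character polarity is set by the outgroup: the derived state is whichever differs from the outgroup's state, so for chelicerae fused the derived state is 'absent', and for the remaining characters it is 'present'.
Only Cyanina and Zygodon show the derived state 'absent' for chelicerae fused, supporting them as a clade.
keeled scales: derived state 'present' in Platyites only — an autapomorphy, so it tells us nothing about relationships among taxa.
Only Cyanodon and Platyites show the derived state 'present' for webbed digits, supporting them as a clade.
Most parsimonious ingroup topology: ((Platyites,Cyanodon),(Cyanina,Zygodon)).
The clade {Cyanodon, Platyites} is supported by webbed digits: its derived state 'present' occurs in exactly those taxa and in no other taxon (including the outgroup).

webbed digits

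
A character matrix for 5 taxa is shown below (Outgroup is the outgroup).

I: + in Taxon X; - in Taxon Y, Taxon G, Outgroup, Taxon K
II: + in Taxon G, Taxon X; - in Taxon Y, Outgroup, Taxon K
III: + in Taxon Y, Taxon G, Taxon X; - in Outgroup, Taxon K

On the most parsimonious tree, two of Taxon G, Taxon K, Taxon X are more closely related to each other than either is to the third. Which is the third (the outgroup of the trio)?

Taxon K

The outgroup has state '-' for every character, so '+' is the derived state throughout.
I: derived state '+' in Taxon X only — an autapomorphy, so it tells us nothing about relationships among taxa.
II: derived state '+' in Taxon G and Taxon X only — synapomorphy for {Taxon G, Taxon X}.
Only Taxon G, Taxon X, and Taxon Y show the derived state '+' for III, supporting them as a clade.
Most parsimonious ingroup topology: ((Taxon Y,(Taxon G,Taxon X)),Taxon K).
Taxon X and Taxon G share a more recent common ancestor with each other than either does with Taxon K, so Taxon K is the least closely related of the three.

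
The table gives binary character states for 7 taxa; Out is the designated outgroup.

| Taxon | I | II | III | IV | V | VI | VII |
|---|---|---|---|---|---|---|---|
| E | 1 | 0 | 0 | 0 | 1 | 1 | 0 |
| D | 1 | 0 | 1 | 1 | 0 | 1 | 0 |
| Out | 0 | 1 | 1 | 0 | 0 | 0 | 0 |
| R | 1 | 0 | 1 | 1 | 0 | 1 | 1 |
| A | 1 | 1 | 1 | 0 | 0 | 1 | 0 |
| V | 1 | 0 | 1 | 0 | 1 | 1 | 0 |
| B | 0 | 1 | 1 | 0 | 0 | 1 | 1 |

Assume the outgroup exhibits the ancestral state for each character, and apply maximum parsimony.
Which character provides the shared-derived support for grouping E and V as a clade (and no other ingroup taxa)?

Character polarity is set by the outgroup: the derived state is whichever differs from the outgroup's state, so for II, III the derived state is '0', and for the remaining characters it is '1'.
I (derived state '1') is shared by A, D, E, R, and V — a synapomorphy uniting that clade.
II: derived state '0' in D, E, R, and V only — synapomorphy for {D, E, R, V}.
III: derived state '0' in E only — an autapomorphy, so it tells us nothing about relationships among taxa.
Only D and R show the derived state '1' for IV, supporting them as a clade.
V (derived state '1') is shared by E and V — a synapomorphy uniting that clade.
All ingroup taxa share the derived state '1' for VI; it defines the ingroup but does not resolve relationships within it.
VII (state '1') occurs in B and R but conflicts with the nesting implied by the other characters — most parsimoniously interpreted as homoplasy.
Most parsimonious ingroup topology: ((((E,V),(R,D)),A),B).
The clade {E, V} is supported by V: its derived state '1' occurs in exactly those taxa and in no other taxon (including the outgroup).

V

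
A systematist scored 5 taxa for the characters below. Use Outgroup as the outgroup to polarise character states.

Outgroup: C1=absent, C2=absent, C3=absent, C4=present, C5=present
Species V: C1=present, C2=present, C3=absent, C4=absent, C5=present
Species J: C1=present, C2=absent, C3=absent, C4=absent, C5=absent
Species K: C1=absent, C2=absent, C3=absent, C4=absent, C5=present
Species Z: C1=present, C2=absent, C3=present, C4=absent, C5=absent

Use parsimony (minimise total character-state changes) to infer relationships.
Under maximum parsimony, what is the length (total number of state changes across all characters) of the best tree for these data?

Character polarity is set by the outgroup: the derived state is whichever differs from the outgroup's state, so for C4, C5 the derived state is 'absent', and for the remaining characters it is 'present'.
Only Species J, Species V, and Species Z show the derived state 'present' for C1, supporting them as a clade.
C2 (derived state 'present') is unique to Species V (autapomorphy; uninformative for grouping).
C3 (derived state 'present') is unique to Species Z (autapomorphy; uninformative for grouping).
All ingroup taxa share the derived state 'absent' for C4; it defines the ingroup but does not resolve relationships within it.
Only Species J and Species Z show the derived state 'absent' for C5, supporting them as a clade.
Most parsimonious ingroup topology: ((Species V,(Species J,Species Z)),Species K).
Changes per character on this tree: C1: 1; C2: 1; C3: 1; C4: 1; C5: 1.
Total = 5.

5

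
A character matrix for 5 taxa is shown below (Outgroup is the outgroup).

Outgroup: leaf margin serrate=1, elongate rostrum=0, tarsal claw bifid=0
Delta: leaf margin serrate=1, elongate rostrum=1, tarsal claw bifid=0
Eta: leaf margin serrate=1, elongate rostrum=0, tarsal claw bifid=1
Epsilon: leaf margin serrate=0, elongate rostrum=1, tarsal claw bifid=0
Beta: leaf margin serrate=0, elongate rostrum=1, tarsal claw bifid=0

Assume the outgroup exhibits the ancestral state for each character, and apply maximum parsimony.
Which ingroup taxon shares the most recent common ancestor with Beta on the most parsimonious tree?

Character polarity is set by the outgroup: the derived state is whichever differs from the outgroup's state, so for leaf margin serrate the derived state is '0', and for the remaining characters it is '1'.
leaf margin serrate (derived state '0') is shared by Beta and Epsilon — a synapomorphy uniting that clade.
elongate rostrum (derived state '1') is shared by Beta, Delta, and Epsilon — a synapomorphy uniting that clade.
tarsal claw bifid: derived state '1' in Eta only — an autapomorphy, so it tells us nothing about relationships among taxa.
Most parsimonious ingroup topology: ((Delta,(Epsilon,Beta)),Eta).
Beta and Epsilon form a cherry on this tree, so they are sister taxa.

Epsilon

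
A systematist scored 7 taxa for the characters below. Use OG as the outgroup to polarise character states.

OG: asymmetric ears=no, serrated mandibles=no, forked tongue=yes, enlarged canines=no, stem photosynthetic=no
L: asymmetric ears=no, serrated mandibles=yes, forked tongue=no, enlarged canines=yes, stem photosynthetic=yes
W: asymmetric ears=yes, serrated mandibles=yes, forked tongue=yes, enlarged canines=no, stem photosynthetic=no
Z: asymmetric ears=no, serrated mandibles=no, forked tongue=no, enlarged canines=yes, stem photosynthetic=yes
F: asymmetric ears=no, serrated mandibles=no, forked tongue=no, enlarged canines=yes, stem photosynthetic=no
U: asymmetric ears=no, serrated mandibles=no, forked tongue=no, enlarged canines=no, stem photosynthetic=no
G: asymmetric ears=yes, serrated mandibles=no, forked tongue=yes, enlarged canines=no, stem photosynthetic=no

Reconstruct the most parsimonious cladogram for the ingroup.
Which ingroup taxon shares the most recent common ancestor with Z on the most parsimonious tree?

L

Character polarity is set by the outgroup: the derived state is whichever differs from the outgroup's state, so for forked tongue the derived state is 'no', and for the remaining characters it is 'yes'.
Only G and W show the derived state 'yes' for asymmetric ears, supporting them as a clade.
serrated mandibles groups L and W, which is incompatible with the clades supported by the remaining characters; treating it as convergent (homoplasy) costs fewer steps than any alternative tree.
forked tongue (derived state 'no') is shared by F, L, U, and Z — a synapomorphy uniting that clade.
Only F, L, and Z show the derived state 'yes' for enlarged canines, supporting them as a clade.
stem photosynthetic (derived state 'yes') is shared by L and Z — a synapomorphy uniting that clade.
Most parsimonious ingroup topology: ((U,((Z,L),F)),(G,W)).
Z and L form a cherry on this tree, so they are sister taxa.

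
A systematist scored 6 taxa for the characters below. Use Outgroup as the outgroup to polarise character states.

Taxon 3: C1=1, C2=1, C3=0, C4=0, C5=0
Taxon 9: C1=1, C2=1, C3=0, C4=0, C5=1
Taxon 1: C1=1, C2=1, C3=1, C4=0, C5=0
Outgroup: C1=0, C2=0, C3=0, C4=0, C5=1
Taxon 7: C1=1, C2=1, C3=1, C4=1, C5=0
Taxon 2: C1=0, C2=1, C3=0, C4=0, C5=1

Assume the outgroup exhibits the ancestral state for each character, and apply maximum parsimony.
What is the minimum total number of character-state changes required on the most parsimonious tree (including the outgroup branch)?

Character polarity is set by the outgroup: the derived state is whichever differs from the outgroup's state, so for C5 the derived state is '0', and for the remaining characters it is '1'.
Only Taxon 1, Taxon 3, Taxon 7, and Taxon 9 show the derived state '1' for C1, supporting them as a clade.
All ingroup taxa share the derived state '1' for C2; it defines the ingroup but does not resolve relationships within it.
C3 (derived state '1') is shared by Taxon 1 and Taxon 7 — a synapomorphy uniting that clade.
C4: derived state '1' in Taxon 7 only — an autapomorphy, so it tells us nothing about relationships among taxa.
C5 (derived state '0') is shared by Taxon 1, Taxon 3, and Taxon 7 — a synapomorphy uniting that clade.
Most parsimonious ingroup topology: ((Taxon 9,(Taxon 3,(Taxon 1,Taxon 7))),Taxon 2).
Changes per character on this tree: C1: 1; C2: 1; C3: 1; C4: 1; C5: 1.
Total = 5.

5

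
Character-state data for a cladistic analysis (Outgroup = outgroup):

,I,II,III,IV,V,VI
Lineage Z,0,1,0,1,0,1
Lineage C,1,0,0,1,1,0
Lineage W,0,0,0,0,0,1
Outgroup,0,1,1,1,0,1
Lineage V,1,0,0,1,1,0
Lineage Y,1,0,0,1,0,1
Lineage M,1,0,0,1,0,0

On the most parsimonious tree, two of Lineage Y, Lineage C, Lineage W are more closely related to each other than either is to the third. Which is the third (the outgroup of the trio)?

Character polarity is set by the outgroup: the derived state is whichever differs from the outgroup's state, so for II, III, IV, VI the derived state is '0', and for the remaining characters it is '1'.
I: derived state '1' in Lineage C, Lineage M, Lineage V, and Lineage Y only — synapomorphy for {Lineage C, Lineage M, Lineage V, Lineage Y}.
II (derived state '0') is shared by Lineage C, Lineage M, Lineage V, Lineage W, and Lineage Y — a synapomorphy uniting that clade.
III (derived state '0') is shared by all ingroup taxa — unites the whole ingroup.
IV (derived state '0') is unique to Lineage W (autapomorphy; uninformative for grouping).
V (derived state '1') is shared by Lineage C and Lineage V — a synapomorphy uniting that clade.
Only Lineage C, Lineage M, and Lineage V show the derived state '0' for VI, supporting them as a clade.
Most parsimonious ingroup topology: (Lineage Z,((((Lineage C,Lineage V),Lineage M),Lineage Y),Lineage W)).
Lineage Y and Lineage C share a more recent common ancestor with each other than either does with Lineage W, so Lineage W is the least closely related of the three.

Lineage W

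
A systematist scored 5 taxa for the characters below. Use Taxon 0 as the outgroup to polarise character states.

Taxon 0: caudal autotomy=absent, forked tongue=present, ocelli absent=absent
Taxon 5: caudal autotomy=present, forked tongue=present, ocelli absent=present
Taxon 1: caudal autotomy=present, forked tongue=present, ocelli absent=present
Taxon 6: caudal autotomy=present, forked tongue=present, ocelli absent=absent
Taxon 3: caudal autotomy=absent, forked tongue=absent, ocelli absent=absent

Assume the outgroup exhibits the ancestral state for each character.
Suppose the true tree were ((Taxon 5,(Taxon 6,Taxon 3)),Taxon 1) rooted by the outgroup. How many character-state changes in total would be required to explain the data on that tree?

5

Map each character onto ((Taxon 5,(Taxon 6,Taxon 3)),Taxon 1) (rooted by Taxon 0) and count the minimum state changes it requires (Fitch parsimony):
caudal autotomy: 2; forked tongue: 1; ocelli absent: 2.
Total tree length = 5.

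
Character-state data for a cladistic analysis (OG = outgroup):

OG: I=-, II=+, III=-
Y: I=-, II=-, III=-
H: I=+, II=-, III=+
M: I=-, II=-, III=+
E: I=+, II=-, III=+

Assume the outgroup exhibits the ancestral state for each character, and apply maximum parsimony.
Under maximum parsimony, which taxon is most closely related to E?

H

Character polarity is set by the outgroup: the derived state is whichever differs from the outgroup's state, so for II the derived state is '-', and for the remaining characters it is '+'.
I (derived state '+') is shared by E and H — a synapomorphy uniting that clade.
All ingroup taxa share the derived state '-' for II; it defines the ingroup but does not resolve relationships within it.
Only E, H, and M show the derived state '+' for III, supporting them as a clade.
Most parsimonious ingroup topology: (Y,((H,E),M)).
E and H form a cherry on this tree, so they are sister taxa.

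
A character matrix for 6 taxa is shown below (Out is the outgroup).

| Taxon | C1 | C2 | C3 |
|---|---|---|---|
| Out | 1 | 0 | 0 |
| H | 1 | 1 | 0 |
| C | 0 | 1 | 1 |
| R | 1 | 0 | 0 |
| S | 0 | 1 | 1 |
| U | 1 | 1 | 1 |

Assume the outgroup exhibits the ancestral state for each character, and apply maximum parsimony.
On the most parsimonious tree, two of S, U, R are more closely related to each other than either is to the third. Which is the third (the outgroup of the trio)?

Character polarity is set by the outgroup: the derived state is whichever differs from the outgroup's state, so for C1 the derived state is '0', and for the remaining characters it is '1'.
C1: derived state '0' in C and S only — synapomorphy for {C, S}.
C2 (derived state '1') is shared by C, H, S, and U — a synapomorphy uniting that clade.
Only C, S, and U show the derived state '1' for C3, supporting them as a clade.
Most parsimonious ingroup topology: ((H,((C,S),U)),R).
S and U share a more recent common ancestor with each other than either does with R, so R is the least closely related of the three.

R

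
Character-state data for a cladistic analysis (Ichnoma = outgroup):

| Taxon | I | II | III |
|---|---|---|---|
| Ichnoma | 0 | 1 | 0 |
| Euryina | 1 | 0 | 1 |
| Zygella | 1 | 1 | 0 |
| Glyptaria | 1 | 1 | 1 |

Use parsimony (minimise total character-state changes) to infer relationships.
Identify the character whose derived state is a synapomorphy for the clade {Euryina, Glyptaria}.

III

Character polarity is set by the outgroup: the derived state is whichever differs from the outgroup's state, so for II the derived state is '0', and for the remaining characters it is '1'.
All ingroup taxa share the derived state '1' for I; it defines the ingroup but does not resolve relationships within it.
II: derived state '0' in Euryina only — an autapomorphy, so it tells us nothing about relationships among taxa.
Only Euryina and Glyptaria show the derived state '1' for III, supporting them as a clade.
Most parsimonious ingroup topology: ((Euryina,Glyptaria),Zygella).
The clade {Euryina, Glyptaria} is supported by III: its derived state '1' occurs in exactly those taxa and in no other taxon (including the outgroup).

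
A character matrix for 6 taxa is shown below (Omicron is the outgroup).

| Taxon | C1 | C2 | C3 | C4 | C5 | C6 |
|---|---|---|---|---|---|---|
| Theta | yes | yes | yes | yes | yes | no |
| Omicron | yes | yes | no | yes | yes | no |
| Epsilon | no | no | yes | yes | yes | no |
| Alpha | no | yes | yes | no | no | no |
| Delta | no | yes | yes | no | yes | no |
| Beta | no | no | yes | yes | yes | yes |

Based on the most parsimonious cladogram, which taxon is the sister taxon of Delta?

Character polarity is set by the outgroup: the derived state is whichever differs from the outgroup's state, so for C1, C2, C4, C5 the derived state is 'no', and for the remaining characters it is 'yes'.
Only Alpha, Beta, Delta, and Epsilon show the derived state 'no' for C1, supporting them as a clade.
C2: derived state 'no' in Beta and Epsilon only — synapomorphy for {Beta, Epsilon}.
All ingroup taxa share the derived state 'yes' for C3; it defines the ingroup but does not resolve relationships within it.
Only Alpha and Delta show the derived state 'no' for C4, supporting them as a clade.
C5: derived state 'no' in Alpha only — an autapomorphy, so it tells us nothing about relationships among taxa.
C6: derived state 'yes' in Beta only — an autapomorphy, so it tells us nothing about relationships among taxa.
Most parsimonious ingroup topology: (((Delta,Alpha),(Beta,Epsilon)),Theta).
Delta and Alpha form a cherry on this tree, so they are sister taxa.

Alpha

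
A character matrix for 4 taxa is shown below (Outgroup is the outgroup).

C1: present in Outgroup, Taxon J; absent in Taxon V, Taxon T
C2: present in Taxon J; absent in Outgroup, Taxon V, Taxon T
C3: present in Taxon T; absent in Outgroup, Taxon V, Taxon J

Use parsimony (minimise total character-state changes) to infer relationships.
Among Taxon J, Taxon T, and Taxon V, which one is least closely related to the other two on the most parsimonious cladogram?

Taxon J

Character polarity is set by the outgroup: the derived state is whichever differs from the outgroup's state, so for C1 the derived state is 'absent', and for the remaining characters it is 'present'.
C1: derived state 'absent' in Taxon T and Taxon V only — synapomorphy for {Taxon T, Taxon V}.
C2: derived state 'present' in Taxon J only — an autapomorphy, so it tells us nothing about relationships among taxa.
C3 (derived state 'present') is unique to Taxon T (autapomorphy; uninformative for grouping).
Most parsimonious ingroup topology: ((Taxon V,Taxon T),Taxon J).
Taxon T and Taxon V share a more recent common ancestor with each other than either does with Taxon J, so Taxon J is the least closely related of the three.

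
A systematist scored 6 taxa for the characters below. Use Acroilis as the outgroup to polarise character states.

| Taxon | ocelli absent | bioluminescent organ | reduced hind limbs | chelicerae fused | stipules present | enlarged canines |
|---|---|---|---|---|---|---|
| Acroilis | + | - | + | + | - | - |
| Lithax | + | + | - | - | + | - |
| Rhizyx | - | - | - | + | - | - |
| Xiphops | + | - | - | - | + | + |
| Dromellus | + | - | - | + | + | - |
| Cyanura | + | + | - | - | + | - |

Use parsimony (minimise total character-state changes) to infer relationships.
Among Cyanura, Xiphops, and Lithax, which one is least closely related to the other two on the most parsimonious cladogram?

Character polarity is set by the outgroup: the derived state is whichever differs from the outgroup's state, so for ocelli absent, reduced hind limbs, chelicerae fused the derived state is '-', and for the remaining characters it is '+'.
ocelli absent: derived state '-' in Rhizyx only — an autapomorphy, so it tells us nothing about relationships among taxa.
Only Cyanura and Lithax show the derived state '+' for bioluminescent organ, supporting them as a clade.
All ingroup taxa share the derived state '-' for reduced hind limbs; it defines the ingroup but does not resolve relationships within it.
chelicerae fused (derived state '-') is shared by Cyanura, Lithax, and Xiphops — a synapomorphy uniting that clade.
Only Cyanura, Dromellus, Lithax, and Xiphops show the derived state '+' for stipules present, supporting them as a clade.
enlarged canines: derived state '+' in Xiphops only — an autapomorphy, so it tells us nothing about relationships among taxa.
Most parsimonious ingroup topology: ((((Lithax,Cyanura),Xiphops),Dromellus),Rhizyx).
Lithax and Cyanura share a more recent common ancestor with each other than either does with Xiphops, so Xiphops is the least closely related of the three.

Xiphops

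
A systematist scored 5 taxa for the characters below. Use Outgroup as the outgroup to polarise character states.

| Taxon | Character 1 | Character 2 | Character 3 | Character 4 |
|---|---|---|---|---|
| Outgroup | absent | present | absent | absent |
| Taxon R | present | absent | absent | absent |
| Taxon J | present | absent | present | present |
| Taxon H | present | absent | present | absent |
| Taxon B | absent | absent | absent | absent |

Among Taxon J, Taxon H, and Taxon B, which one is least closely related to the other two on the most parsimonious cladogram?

Character polarity is set by the outgroup: the derived state is whichever differs from the outgroup's state, so for Character 2 the derived state is 'absent', and for the remaining characters it is 'present'.
Only Taxon H, Taxon J, and Taxon R show the derived state 'present' for Character 1, supporting them as a clade.
Character 2 (derived state 'absent') is shared by all ingroup taxa — unites the whole ingroup.
Character 3: derived state 'present' in Taxon H and Taxon J only — synapomorphy for {Taxon H, Taxon J}.
Character 4: derived state 'present' in Taxon J only — an autapomorphy, so it tells us nothing about relationships among taxa.
Most parsimonious ingroup topology: ((Taxon R,(Taxon J,Taxon H)),Taxon B).
Taxon H and Taxon J share a more recent common ancestor with each other than either does with Taxon B, so Taxon B is the least closely related of the three.

Taxon B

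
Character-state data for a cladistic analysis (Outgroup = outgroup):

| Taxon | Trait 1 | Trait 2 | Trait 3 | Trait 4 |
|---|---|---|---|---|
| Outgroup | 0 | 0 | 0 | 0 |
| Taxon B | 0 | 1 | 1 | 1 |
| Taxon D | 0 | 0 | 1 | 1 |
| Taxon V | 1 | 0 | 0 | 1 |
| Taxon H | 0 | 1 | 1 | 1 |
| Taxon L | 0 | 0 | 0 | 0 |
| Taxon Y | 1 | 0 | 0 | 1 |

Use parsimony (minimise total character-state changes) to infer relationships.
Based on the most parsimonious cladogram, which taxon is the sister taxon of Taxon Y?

The outgroup has state '0' for every character, so '1' is the derived state throughout.
Trait 1 (derived state '1') is shared by Taxon V and Taxon Y — a synapomorphy uniting that clade.
Trait 2: derived state '1' in Taxon B and Taxon H only — synapomorphy for {Taxon B, Taxon H}.
Only Taxon B, Taxon D, and Taxon H show the derived state '1' for Trait 3, supporting them as a clade.
Trait 4 (derived state '1') is shared by Taxon B, Taxon D, Taxon H, Taxon V, and Taxon Y — a synapomorphy uniting that clade.
Most parsimonious ingroup topology: ((((Taxon B,Taxon H),Taxon D),(Taxon V,Taxon Y)),Taxon L).
Taxon Y and Taxon V form a cherry on this tree, so they are sister taxa.

Taxon V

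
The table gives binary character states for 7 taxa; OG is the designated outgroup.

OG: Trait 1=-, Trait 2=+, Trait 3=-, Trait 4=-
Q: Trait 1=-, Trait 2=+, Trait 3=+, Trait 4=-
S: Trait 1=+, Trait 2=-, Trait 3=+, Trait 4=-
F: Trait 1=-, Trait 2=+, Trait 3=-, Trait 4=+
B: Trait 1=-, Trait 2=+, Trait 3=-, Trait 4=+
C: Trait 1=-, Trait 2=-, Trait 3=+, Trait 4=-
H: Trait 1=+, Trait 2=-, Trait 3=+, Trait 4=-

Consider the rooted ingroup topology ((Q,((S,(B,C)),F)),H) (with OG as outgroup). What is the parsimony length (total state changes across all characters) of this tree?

Map each character onto ((Q,((S,(B,C)),F)),H) (rooted by OG) and count the minimum state changes it requires (Fitch parsimony):
Trait 1: 2; Trait 2: 3; Trait 3: 3; Trait 4: 2.
Total tree length = 10.

10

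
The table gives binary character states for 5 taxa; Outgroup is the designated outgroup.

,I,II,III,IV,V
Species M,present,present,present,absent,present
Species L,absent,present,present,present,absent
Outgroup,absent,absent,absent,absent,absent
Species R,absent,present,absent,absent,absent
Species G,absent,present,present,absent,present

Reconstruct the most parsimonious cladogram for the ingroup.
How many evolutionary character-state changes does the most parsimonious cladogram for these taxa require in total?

The outgroup has state 'absent' for every character, so 'present' is the derived state throughout.
I: derived state 'present' in Species M only — an autapomorphy, so it tells us nothing about relationships among taxa.
II (derived state 'present') is shared by all ingroup taxa — unites the whole ingroup.
Only Species G, Species L, and Species M show the derived state 'present' for III, supporting them as a clade.
IV (derived state 'present') is unique to Species L (autapomorphy; uninformative for grouping).
V: derived state 'present' in Species G and Species M only — synapomorphy for {Species G, Species M}.
Most parsimonious ingroup topology: (((Species G,Species M),Species L),Species R).
Changes per character on this tree: I: 1; II: 1; III: 1; IV: 1; V: 1.
Total = 5.

5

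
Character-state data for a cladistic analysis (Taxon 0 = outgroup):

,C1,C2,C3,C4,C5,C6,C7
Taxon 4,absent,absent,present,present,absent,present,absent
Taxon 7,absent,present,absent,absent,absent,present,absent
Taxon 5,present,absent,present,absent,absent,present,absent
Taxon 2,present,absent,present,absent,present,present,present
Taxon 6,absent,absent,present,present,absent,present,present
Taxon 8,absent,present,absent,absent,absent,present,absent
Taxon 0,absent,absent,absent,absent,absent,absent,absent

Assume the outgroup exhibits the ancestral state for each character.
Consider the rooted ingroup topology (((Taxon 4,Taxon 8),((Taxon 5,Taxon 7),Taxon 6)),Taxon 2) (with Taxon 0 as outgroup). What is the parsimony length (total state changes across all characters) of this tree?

Map each character onto (((Taxon 4,Taxon 8),((Taxon 5,Taxon 7),Taxon 6)),Taxon 2) (rooted by Taxon 0) and count the minimum state changes it requires (Fitch parsimony):
C1: 2; C2: 2; C3: 3; C4: 2; C5: 1; C6: 1; C7: 2.
Total tree length = 13.

13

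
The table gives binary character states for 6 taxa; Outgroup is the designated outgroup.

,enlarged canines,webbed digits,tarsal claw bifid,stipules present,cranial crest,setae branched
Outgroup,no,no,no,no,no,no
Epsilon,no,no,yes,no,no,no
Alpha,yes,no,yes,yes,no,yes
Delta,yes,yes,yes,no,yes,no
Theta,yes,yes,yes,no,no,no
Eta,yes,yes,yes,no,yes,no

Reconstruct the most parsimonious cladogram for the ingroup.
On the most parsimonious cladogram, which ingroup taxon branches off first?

Epsilon

The outgroup has state 'no' for every character, so 'yes' is the derived state throughout.
enlarged canines: derived state 'yes' in Alpha, Delta, Eta, and Theta only — synapomorphy for {Alpha, Delta, Eta, Theta}.
Only Delta, Eta, and Theta show the derived state 'yes' for webbed digits, supporting them as a clade.
All ingroup taxa share the derived state 'yes' for tarsal claw bifid; it defines the ingroup but does not resolve relationships within it.
stipules present: derived state 'yes' in Alpha only — an autapomorphy, so it tells us nothing about relationships among taxa.
cranial crest: derived state 'yes' in Delta and Eta only — synapomorphy for {Delta, Eta}.
setae branched (derived state 'yes') is unique to Alpha (autapomorphy; uninformative for grouping).
Most parsimonious ingroup topology: (Epsilon,(Alpha,((Delta,Eta),Theta))).
Epsilon is sister to the clade containing all other ingroup taxa, so it is the earliest-diverging (most basal) ingroup lineage.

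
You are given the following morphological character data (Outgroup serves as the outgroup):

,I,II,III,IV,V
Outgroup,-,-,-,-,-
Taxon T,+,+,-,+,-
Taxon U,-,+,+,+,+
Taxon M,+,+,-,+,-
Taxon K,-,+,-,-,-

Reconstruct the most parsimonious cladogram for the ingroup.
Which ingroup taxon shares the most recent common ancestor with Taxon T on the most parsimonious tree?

The outgroup has state '-' for every character, so '+' is the derived state throughout.
I: derived state '+' in Taxon M and Taxon T only — synapomorphy for {Taxon M, Taxon T}.
All ingroup taxa share the derived state '+' for II; it defines the ingroup but does not resolve relationships within it.
III: derived state '+' in Taxon U only — an autapomorphy, so it tells us nothing about relationships among taxa.
IV (derived state '+') is shared by Taxon M, Taxon T, and Taxon U — a synapomorphy uniting that clade.
V: derived state '+' in Taxon U only — an autapomorphy, so it tells us nothing about relationships among taxa.
Most parsimonious ingroup topology: (((Taxon T,Taxon M),Taxon U),Taxon K).
Taxon T and Taxon M form a cherry on this tree, so they are sister taxa.

Taxon M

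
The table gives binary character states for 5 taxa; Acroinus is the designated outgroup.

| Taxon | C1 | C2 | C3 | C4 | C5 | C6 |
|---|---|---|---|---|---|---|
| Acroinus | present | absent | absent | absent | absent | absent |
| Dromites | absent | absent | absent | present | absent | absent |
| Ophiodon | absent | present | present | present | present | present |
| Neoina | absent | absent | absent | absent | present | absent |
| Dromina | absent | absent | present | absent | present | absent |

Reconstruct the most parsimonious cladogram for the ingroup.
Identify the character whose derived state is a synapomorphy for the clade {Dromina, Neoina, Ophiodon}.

C5

Character polarity is set by the outgroup: the derived state is whichever differs from the outgroup's state, so for C1 the derived state is 'absent', and for the remaining characters it is 'present'.
C1 (derived state 'absent') is shared by all ingroup taxa — unites the whole ingroup.
C2 (derived state 'present') is unique to Ophiodon (autapomorphy; uninformative for grouping).
C3: derived state 'present' in Dromina and Ophiodon only — synapomorphy for {Dromina, Ophiodon}.
C4 (state 'present') occurs in Dromites and Ophiodon but conflicts with the nesting implied by the other characters — most parsimoniously interpreted as homoplasy.
C5 (derived state 'present') is shared by Dromina, Neoina, and Ophiodon — a synapomorphy uniting that clade.
C6 (derived state 'present') is unique to Ophiodon (autapomorphy; uninformative for grouping).
Most parsimonious ingroup topology: (Dromites,((Ophiodon,Dromina),Neoina)).
The clade {Dromina, Neoina, Ophiodon} is supported by C5: its derived state 'present' occurs in exactly those taxa and in no other taxon (including the outgroup).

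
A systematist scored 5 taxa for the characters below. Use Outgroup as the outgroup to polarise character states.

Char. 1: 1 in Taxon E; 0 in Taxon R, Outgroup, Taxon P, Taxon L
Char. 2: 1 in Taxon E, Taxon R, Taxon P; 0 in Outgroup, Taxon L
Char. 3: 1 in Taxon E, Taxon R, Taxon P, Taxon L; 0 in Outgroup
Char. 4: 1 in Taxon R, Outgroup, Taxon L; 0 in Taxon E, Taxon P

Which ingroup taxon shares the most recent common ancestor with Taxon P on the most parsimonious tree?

Taxon E

Character polarity is set by the outgroup: the derived state is whichever differs from the outgroup's state, so for Char. 4 the derived state is '0', and for the remaining characters it is '1'.
Char. 1: derived state '1' in Taxon E only — an autapomorphy, so it tells us nothing about relationships among taxa.
Char. 2: derived state '1' in Taxon E, Taxon P, and Taxon R only — synapomorphy for {Taxon E, Taxon P, Taxon R}.
Char. 3 (derived state '1') is shared by all ingroup taxa — unites the whole ingroup.
Only Taxon E and Taxon P show the derived state '0' for Char. 4, supporting them as a clade.
Most parsimonious ingroup topology: (Taxon L,((Taxon P,Taxon E),Taxon R)).
Taxon P and Taxon E form a cherry on this tree, so they are sister taxa.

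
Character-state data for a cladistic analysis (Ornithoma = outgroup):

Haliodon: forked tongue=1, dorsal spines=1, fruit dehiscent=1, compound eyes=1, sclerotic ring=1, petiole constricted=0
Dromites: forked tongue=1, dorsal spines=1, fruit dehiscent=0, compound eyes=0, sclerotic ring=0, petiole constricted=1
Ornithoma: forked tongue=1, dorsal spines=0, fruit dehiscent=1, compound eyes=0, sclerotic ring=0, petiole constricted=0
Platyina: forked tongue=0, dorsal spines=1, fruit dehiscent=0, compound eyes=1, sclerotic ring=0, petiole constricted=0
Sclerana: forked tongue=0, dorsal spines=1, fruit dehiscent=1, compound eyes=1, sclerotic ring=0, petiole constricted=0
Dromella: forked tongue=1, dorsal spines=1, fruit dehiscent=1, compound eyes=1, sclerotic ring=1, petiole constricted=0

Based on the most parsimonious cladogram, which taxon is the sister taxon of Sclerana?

Platyina

Character polarity is set by the outgroup: the derived state is whichever differs from the outgroup's state, so for forked tongue, fruit dehiscent the derived state is '0', and for the remaining characters it is '1'.
Only Platyina and Sclerana show the derived state '0' for forked tongue, supporting them as a clade.
All ingroup taxa share the derived state '1' for dorsal spines; it defines the ingroup but does not resolve relationships within it.
fruit dehiscent groups Dromites and Platyina, which is incompatible with the clades supported by the remaining characters; treating it as convergent (homoplasy) costs fewer steps than any alternative tree.
compound eyes (derived state '1') is shared by Dromella, Haliodon, Platyina, and Sclerana — a synapomorphy uniting that clade.
Only Dromella and Haliodon show the derived state '1' for sclerotic ring, supporting them as a clade.
petiole constricted: derived state '1' in Dromites only — an autapomorphy, so it tells us nothing about relationships among taxa.
Most parsimonious ingroup topology: (Dromites,((Haliodon,Dromella),(Platyina,Sclerana))).
Sclerana and Platyina form a cherry on this tree, so they are sister taxa.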